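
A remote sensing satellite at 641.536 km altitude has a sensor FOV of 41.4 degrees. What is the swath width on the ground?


FOV = 41.4 deg = 0.7225663 rad
swath = 2 * alt * tan(FOV/2) = 2 * 641.536 * tan(0.3612832)
swath = 2 * 641.536 * 0.3778685
swath = 484.8325 km

484.8325 km


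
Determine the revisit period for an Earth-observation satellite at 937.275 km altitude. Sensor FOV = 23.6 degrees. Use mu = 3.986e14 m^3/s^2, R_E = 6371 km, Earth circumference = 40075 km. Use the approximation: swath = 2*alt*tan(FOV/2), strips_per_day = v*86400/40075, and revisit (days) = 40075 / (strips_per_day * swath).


swath = 2*937.275*tan(0.2059489) = 391.6139 km
v = sqrt(mu/r) = 7385.1821 m/s = 7.3852 km/s
strips/day = v*86400/40075 = 7.3852*86400/40075 = 15.9221
coverage/day = strips * swath = 15.9221 * 391.6139 = 6235.3310 km
revisit = 40075 / 6235.3310 = 6.4271 days

6.4271 days


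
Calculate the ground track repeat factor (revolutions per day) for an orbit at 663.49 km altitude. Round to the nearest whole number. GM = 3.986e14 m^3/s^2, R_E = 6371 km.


r = 7.03449e+06 m
T = 2*pi*sqrt(r^3/mu) = 5871.6498 s = 97.8608 min
revs/day = 1440 / 97.8608 = 14.7148
Rounded: 15 revolutions per day

15 revolutions per day


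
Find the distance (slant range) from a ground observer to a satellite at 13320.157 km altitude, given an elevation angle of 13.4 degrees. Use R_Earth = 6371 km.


h = 13320.157 km, el = 13.4 deg
d = -R_E*sin(el) + sqrt((R_E*sin(el))^2 + 2*R_E*h + h^2)
d = -6371.0000*sin(0.2338741) + sqrt((6371.0000*0.2317479)^2 + 2*6371.0000*13320.157 + 13320.157^2)
d = 17213.9588 km

17213.9588 km


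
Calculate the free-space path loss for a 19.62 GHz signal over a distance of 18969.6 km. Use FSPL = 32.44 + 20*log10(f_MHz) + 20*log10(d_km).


f = 19.62 GHz = 19620.0000 MHz
d = 18969.6 km
FSPL = 32.44 + 20*log10(19620.0000) + 20*log10(18969.6)
FSPL = 32.44 + 85.8540 + 85.5612
FSPL = 203.8551 dB

203.8551 dB


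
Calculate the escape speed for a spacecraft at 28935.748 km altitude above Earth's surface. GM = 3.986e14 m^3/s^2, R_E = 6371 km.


r = 6371.0 + 28935.748 = 35306.7480 km = 3.5306748e+07 m
v_esc = sqrt(2*mu/r) = sqrt(2*3.986e14 / 3.5306748e+07)
v_esc = 4751.7632 m/s = 4.7518 km/s

4.7518 km/s


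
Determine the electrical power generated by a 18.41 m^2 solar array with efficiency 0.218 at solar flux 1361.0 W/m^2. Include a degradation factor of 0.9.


P = area * eta * S * degradation
P = 18.41 * 0.218 * 1361.0 * 0.9
P = 4915.9892 W

4915.9892 W


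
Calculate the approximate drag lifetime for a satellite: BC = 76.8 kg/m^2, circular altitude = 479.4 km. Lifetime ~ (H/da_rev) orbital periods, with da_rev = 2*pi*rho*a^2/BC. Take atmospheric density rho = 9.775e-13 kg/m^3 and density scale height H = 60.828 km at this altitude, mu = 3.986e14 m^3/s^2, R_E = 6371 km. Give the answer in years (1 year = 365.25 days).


a = R_E + alt = 6850.4000 km = 6.8504e+06 m
da_rev = 2*pi*rho*a^2/BC = 2*pi*9.775e-13*(6.8504e+06)^2/76.8 = 3.752902 m per revolution
N = H/da_rev = 60828.0000 m / 3.752902 m = 16208.2550 revolutions
P = 2*pi*sqrt(a^3/mu) = 5642.6760 s
lifetime = N*P = 16208.2550 * 5642.6760 = 9.1457932e+07 s = 1058.5409 days
years = 1058.5409 / 365.25 = 2.8981 years

2.8981 years


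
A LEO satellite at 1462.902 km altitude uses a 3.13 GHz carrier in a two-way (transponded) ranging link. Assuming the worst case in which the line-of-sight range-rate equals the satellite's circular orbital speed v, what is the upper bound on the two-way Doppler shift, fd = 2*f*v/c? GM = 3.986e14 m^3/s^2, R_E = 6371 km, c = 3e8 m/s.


r = 7.833902e+06 m
v = sqrt(mu/r) = 7133.1208 m/s (worst-case radial velocity)
f = 3.13 GHz = 3.13e+09 Hz
fd = 2*f*v/c = 2*3.13e+09*7133.1208/3.0e+08
fd = 148844.4544 Hz

148844.4544 Hz


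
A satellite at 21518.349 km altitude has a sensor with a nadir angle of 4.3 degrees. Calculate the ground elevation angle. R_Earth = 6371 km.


r = R_E + alt = 27889.3490 km
Law of sines in the satellite / Earth-center / ground-point triangle:
  sin(nadir)/R_E = sin(90 + el)/r  =>  cos(el) = (r/R_E)*sin(nadir)
cos(el) = (27889.3490 / 6371.0000) * sin(4.3 deg) = 0.3282229
el = arccos(0.3282229) = 70.8391 deg
(Earth-central angle = 90 - nadir - el = 14.8609 deg)

70.8391 degrees


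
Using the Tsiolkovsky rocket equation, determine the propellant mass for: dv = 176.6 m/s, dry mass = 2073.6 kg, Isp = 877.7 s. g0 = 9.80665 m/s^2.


ve = Isp * g0 = 877.7 * 9.80665 = 8607.296705 m/s
mass ratio = exp(dv/ve) = exp(176.6/8607.296705) = 1.02072941
m_prop = m_dry * (mr - 1) = 2073.6 * (1.02072941 - 1)
m_prop = 42.9845 kg

42.9845 kg


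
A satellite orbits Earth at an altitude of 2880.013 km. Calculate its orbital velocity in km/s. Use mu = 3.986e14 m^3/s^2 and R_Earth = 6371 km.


r = R_E + alt = 6371.0 + 2880.013 = 9251.0130 km = 9.251013e+06 m
v = sqrt(mu/r) = sqrt(3.986e14 / 9.251013e+06) = 6564.0821 m/s = 6.5641 km/s

6.5641 km/s


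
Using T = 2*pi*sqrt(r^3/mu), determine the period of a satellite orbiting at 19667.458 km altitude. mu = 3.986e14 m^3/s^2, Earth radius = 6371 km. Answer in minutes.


r = 26038.4580 km = 2.6038458e+07 m
T = 2*pi*sqrt(r^3/mu) = 2*pi*sqrt(1.7654108e+22 / 3.986e14)
T = 41815.1938 s = 696.9199 min

696.9199 minutes


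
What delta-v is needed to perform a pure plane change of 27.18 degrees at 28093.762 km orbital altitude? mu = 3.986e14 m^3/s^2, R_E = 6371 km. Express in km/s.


r = 34464.7620 km = 3.4464762e+07 m
V = sqrt(mu/r) = 3400.7993 m/s
di = 27.18 deg = 0.4743805 rad
dV = 2*V*sin(di/2) = 2*3400.7993*sin(0.2371902)
dV = 1598.1884 m/s = 1.5982 km/s

1.5982 km/s


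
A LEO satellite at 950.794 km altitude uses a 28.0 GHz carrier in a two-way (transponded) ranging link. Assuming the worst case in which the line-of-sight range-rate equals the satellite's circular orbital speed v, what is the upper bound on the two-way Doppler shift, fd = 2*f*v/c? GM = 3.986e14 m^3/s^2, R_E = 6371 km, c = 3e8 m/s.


r = 7.321794e+06 m
v = sqrt(mu/r) = 7378.3609 m/s (worst-case radial velocity)
f = 28.0 GHz = 2.8e+10 Hz
fd = 2*f*v/c = 2*2.8e+10*7378.3609/3.0e+08
fd = 1.377294e+06 Hz

1.3773e+06 Hz


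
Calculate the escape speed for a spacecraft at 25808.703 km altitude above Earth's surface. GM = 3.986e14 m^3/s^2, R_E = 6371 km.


r = 6371.0 + 25808.703 = 32179.7030 km = 3.2179703e+07 m
v_esc = sqrt(2*mu/r) = sqrt(2*3.986e14 / 3.2179703e+07)
v_esc = 4977.2864 m/s = 4.9773 km/s

4.9773 km/s


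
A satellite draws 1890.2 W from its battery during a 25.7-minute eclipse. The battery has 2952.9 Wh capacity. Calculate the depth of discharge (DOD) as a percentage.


E_used = P * t / 60 = 1890.2 * 25.7 / 60 = 809.6357 Wh
DOD = E_used / E_total * 100 = 809.6357 / 2952.9 * 100
DOD = 27.4183 %

27.4183 %


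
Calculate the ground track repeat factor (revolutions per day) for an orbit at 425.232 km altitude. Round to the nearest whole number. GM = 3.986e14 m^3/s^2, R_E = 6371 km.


r = 6.796232e+06 m
T = 2*pi*sqrt(r^3/mu) = 5575.8812 s = 92.9314 min
revs/day = 1440 / 92.9314 = 15.4953
Rounded: 15 revolutions per day

15 revolutions per day


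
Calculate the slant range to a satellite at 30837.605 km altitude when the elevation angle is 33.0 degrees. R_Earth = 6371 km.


h = 30837.605 km, el = 33.0 deg
d = -R_E*sin(el) + sqrt((R_E*sin(el))^2 + 2*R_E*h + h^2)
d = -6371.0000*sin(0.5759587) + sqrt((6371.0000*0.544639)^2 + 2*6371.0000*30837.605 + 30837.605^2)
d = 33353.0706 km

33353.0706 km


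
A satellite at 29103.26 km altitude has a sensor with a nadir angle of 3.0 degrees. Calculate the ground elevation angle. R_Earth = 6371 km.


r = R_E + alt = 35474.2600 km
Law of sines in the satellite / Earth-center / ground-point triangle:
  sin(nadir)/R_E = sin(90 + el)/r  =>  cos(el) = (r/R_E)*sin(nadir)
cos(el) = (35474.2600 / 6371.0000) * sin(3.0 deg) = 0.291411
el = arccos(0.291411) = 73.0576 deg
(Earth-central angle = 90 - nadir - el = 13.9424 deg)

73.0576 degrees


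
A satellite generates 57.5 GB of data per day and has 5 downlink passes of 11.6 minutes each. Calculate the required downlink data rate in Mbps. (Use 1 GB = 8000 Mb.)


total contact time = 5 * 11.6 * 60 = 3480.0000 s
data = 57.5 GB = 460000.0000 Mb
rate = 460000.0000 / 3480.0000 = 132.1839 Mbps

132.1839 Mbps


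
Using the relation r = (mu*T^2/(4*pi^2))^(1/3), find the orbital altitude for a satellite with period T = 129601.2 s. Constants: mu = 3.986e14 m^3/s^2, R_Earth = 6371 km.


T = 129601.2 s
r = (mu*T^2/(4*pi^2))^(1/3) = (3.986e14 * 129601.2^2 / (4*pi^2))^(1/3)
r = 5.5351815e+07 m = 55351.8152 km
alt = r - R_E = 55351.8152 - 6371 = 48980.8152 km

48980.8152 km


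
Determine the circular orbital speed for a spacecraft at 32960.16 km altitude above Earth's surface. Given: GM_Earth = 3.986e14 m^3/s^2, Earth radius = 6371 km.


r = R_E + alt = 6371.0 + 32960.16 = 39331.1600 km = 3.933116e+07 m
v = sqrt(mu/r) = sqrt(3.986e14 / 3.933116e+07) = 3183.4664 m/s = 3.1835 km/s

3.1835 km/s


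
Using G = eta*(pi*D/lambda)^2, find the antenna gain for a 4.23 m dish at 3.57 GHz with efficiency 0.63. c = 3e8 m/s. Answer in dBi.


lambda = c/f = 3e8 / 3.57e+09 = 0.08403361 m
G = eta*(pi*D/lambda)^2 = 0.63*(pi*4.23/0.08403361)^2
G = 15754.8747 (linear)
G = 10*log10(15754.8747) = 41.9741 dBi

41.9741 dBi


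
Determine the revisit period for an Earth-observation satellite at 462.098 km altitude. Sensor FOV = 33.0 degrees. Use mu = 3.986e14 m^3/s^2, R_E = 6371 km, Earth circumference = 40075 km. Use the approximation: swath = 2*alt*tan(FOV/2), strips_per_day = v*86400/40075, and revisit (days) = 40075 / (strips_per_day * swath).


swath = 2*462.098*tan(0.2879793) = 273.7593 km
v = sqrt(mu/r) = 7637.6512 m/s = 7.6377 km/s
strips/day = v*86400/40075 = 7.6377*86400/40075 = 16.4665
coverage/day = strips * swath = 16.4665 * 273.7593 = 4507.8448 km
revisit = 40075 / 4507.8448 = 8.8901 days

8.8901 days


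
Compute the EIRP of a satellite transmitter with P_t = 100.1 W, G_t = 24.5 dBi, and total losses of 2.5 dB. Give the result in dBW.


Pt = 100.1 W = 20.0043 dBW
EIRP = Pt_dBW + Gt - losses = 20.0043 + 24.5 - 2.5 = 42.0043 dBW

42.0043 dBW


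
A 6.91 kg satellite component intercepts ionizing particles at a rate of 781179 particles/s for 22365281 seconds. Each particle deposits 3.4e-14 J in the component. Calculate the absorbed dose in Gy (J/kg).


Total energy deposited = rate * time * E_per
  = 781179 * 22365281 * 3.4e-14 = 0.5940238 J
Dose = E_total / mass = 0.5940238 / 6.91
Dose = 0.08596582 Gy

0.0860 Gy


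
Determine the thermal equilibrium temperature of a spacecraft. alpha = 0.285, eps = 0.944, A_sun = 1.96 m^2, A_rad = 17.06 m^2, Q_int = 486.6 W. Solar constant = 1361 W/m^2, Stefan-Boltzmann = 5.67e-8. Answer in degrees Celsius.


Numerator = alpha*S*A_sun + Q_int = 0.285*1361*1.96 + 486.6 = 1246.8546 W
Denominator = eps*sigma*A_rad = 0.944*5.67e-8*17.06 = 9.1313309e-07 W/K^4
T^4 = 1.3654686e+09 K^4
T = 192.2297 K = -80.9203 C

-80.9203 degrees Celsius


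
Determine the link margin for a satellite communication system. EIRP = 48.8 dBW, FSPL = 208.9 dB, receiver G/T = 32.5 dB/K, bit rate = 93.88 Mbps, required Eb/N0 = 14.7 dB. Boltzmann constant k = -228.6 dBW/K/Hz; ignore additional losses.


C/N0 = EIRP - FSPL + G/T - k = 48.8 - 208.9 + 32.5 - (-228.6)
C/N0 = 101.0000 dB-Hz
R_b = 93.88 Mbps = 9.388e+07 bps -> 10*log10(R_b) = 79.7257 dB-Hz
Eb/N0 = C/N0 - 10*log10(R_b) = 101.0000 - 79.7257 = 21.2743 dB
Margin = Eb/N0 - Eb/N0_req = 21.2743 - 14.7 = 6.5743 dB (link closes)

6.5743 dB


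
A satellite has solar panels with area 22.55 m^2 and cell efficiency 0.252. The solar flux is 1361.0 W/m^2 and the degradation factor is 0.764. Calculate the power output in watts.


P = area * eta * S * degradation
P = 22.55 * 0.252 * 1361.0 * 0.764
P = 5908.7902 W

5908.7902 W


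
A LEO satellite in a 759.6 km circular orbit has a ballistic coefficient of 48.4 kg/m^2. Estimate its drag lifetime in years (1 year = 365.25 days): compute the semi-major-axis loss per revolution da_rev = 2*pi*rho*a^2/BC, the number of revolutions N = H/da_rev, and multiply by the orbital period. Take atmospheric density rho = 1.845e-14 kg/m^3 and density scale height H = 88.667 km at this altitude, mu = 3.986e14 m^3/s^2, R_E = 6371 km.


a = R_E + alt = 7130.6000 km = 7.1306e+06 m
da_rev = 2*pi*rho*a^2/BC = 2*pi*1.845e-14*(7.1306e+06)^2/48.4 = 0.121781979 m per revolution
N = H/da_rev = 88667.0000 m / 0.121781979 m = 728079.8095 revolutions
P = 2*pi*sqrt(a^3/mu) = 5992.3936 s
lifetime = N*P = 728079.8095 * 5992.3936 = 4.3629408e+09 s = 50497.0001 days
years = 50497.0001 / 365.25 = 138.2533 years

138.2533 years


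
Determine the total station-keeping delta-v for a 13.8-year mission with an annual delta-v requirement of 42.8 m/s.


dV = rate * years = 42.8 * 13.8
dV = 590.6400 m/s

590.6400 m/s


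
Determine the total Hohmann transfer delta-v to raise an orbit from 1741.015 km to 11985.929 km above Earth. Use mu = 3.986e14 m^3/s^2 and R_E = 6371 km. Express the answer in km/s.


r1 = 8112.0150 km = 8.112015e+06 m
r2 = 18356.9290 km = 1.8356929e+07 m
dv1 = sqrt(mu/r1)*(sqrt(2*r2/(r1+r2)) - 1) = 1245.8662 m/s
dv2 = sqrt(mu/r2)*(1 - sqrt(2*r1/(r1+r2))) = 1011.6057 m/s
total dv = |dv1| + |dv2| = 1245.8662 + 1011.6057 = 2257.4719 m/s = 2.2575 km/s

2.2575 km/s


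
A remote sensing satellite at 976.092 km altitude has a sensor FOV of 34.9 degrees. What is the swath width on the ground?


FOV = 34.9 deg = 0.6091199 rad
swath = 2 * alt * tan(FOV/2) = 2 * 976.092 * tan(0.30456)
swath = 2 * 976.092 * 0.3143396
swath = 613.6488 km

613.6488 km


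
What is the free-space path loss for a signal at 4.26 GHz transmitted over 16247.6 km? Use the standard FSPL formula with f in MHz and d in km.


f = 4.26 GHz = 4260.0000 MHz
d = 16247.6 km
FSPL = 32.44 + 20*log10(4260.0000) + 20*log10(16247.6)
FSPL = 32.44 + 72.5882 + 84.2158
FSPL = 189.2440 dB

189.2440 dB


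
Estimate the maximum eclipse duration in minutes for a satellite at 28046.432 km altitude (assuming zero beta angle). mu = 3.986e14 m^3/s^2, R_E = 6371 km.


r = 34417.4320 km
T = 1059.0773 min
Eclipse fraction = arcsin(R_E/r)/pi = arcsin(6371.0000/34417.4320)/pi
= arcsin(0.1851097)/pi = 0.05926404
Eclipse duration = 0.05926404 * 1059.0773 = 62.7652 min

62.7652 minutes


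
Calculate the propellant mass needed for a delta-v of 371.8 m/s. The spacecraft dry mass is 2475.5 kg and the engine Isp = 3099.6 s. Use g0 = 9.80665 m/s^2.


ve = Isp * g0 = 3099.6 * 9.80665 = 30396.692340 m/s
mass ratio = exp(dv/ve) = exp(371.8/30396.692340) = 1.01230671
m_prop = m_dry * (mr - 1) = 2475.5 * (1.01230671 - 1)
m_prop = 30.4653 kg

30.4653 kg


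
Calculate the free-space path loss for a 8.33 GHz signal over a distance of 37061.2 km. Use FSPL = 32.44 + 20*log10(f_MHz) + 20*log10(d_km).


f = 8.33 GHz = 8330.0000 MHz
d = 37061.2 km
FSPL = 32.44 + 20*log10(8330.0000) + 20*log10(37061.2)
FSPL = 32.44 + 78.4129 + 91.3784
FSPL = 202.2313 dB

202.2313 dB


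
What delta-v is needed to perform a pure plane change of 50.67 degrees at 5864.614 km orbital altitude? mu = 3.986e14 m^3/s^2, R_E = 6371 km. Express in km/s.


r = 12235.6140 km = 1.2235614e+07 m
V = sqrt(mu/r) = 5707.6294 m/s
di = 50.67 deg = 0.8843583 rad
dV = 2*V*sin(di/2) = 2*5707.6294*sin(0.4421792)
dV = 4884.7040 m/s = 4.8847 km/s

4.8847 km/s


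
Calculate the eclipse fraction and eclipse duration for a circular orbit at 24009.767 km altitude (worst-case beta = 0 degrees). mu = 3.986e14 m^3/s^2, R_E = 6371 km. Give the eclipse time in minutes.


r = 30380.7670 km
T = 878.3307 min
Eclipse fraction = arcsin(R_E/r)/pi = arcsin(6371.0000/30380.7670)/pi
= arcsin(0.209705)/pi = 0.06725037
Eclipse duration = 0.06725037 * 878.3307 = 59.0681 min

59.0681 minutes


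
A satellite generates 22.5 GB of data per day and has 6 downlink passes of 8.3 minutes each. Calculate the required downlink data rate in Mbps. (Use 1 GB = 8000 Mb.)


total contact time = 6 * 8.3 * 60 = 2988.0000 s
data = 22.5 GB = 180000.0000 Mb
rate = 180000.0000 / 2988.0000 = 60.2410 Mbps

60.2410 Mbps


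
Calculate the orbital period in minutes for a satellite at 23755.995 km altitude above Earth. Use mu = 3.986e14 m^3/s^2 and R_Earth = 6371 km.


r = 30126.9950 km = 3.0126995e+07 m
T = 2*pi*sqrt(r^3/mu) = 2*pi*sqrt(2.734434e+22 / 3.986e14)
T = 52040.9174 s = 867.3486 min

867.3486 minutes


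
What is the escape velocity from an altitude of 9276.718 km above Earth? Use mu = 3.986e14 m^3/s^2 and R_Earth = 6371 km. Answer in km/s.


r = 6371.0 + 9276.718 = 15647.7180 km = 1.5647718e+07 m
v_esc = sqrt(2*mu/r) = sqrt(2*3.986e14 / 1.5647718e+07)
v_esc = 7137.6975 m/s = 7.1377 km/s

7.1377 km/s


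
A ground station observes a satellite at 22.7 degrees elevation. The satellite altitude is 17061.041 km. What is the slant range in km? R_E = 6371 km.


h = 17061.041 km, el = 22.7 deg
d = -R_E*sin(el) + sqrt((R_E*sin(el))^2 + 2*R_E*h + h^2)
d = -6371.0000*sin(0.3961897) + sqrt((6371.0000*0.385906)^2 + 2*6371.0000*17061.041 + 17061.041^2)
d = 20224.3301 km

20224.3301 km


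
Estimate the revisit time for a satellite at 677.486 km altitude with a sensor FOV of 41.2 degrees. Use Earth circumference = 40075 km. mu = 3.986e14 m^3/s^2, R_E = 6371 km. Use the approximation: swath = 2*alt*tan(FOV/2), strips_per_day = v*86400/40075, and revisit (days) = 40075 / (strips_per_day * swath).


swath = 2*677.486*tan(0.3595378) = 509.3005 km
v = sqrt(mu/r) = 7520.0500 m/s = 7.5200 km/s
strips/day = v*86400/40075 = 7.5200*86400/40075 = 16.2129
coverage/day = strips * swath = 16.2129 * 509.3005 = 8257.2424 km
revisit = 40075 / 8257.2424 = 4.8533 days

4.8533 days


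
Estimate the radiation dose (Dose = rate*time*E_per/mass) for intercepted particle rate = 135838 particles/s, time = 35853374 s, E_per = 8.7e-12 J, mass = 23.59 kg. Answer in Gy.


Total energy deposited = rate * time * E_per
  = 135838 * 35853374 * 8.7e-12 = 42.3712 J
Dose = E_total / mass = 42.3712 / 23.59
Dose = 1.7962 Gy

1.7962 Gy


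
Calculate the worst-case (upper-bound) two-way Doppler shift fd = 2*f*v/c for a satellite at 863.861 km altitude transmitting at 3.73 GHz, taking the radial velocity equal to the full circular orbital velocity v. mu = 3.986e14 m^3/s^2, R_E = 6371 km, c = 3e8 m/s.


r = 7.234861e+06 m
v = sqrt(mu/r) = 7422.5572 m/s (worst-case radial velocity)
f = 3.73 GHz = 3.73e+09 Hz
fd = 2*f*v/c = 2*3.73e+09*7422.5572/3.0e+08
fd = 184574.2550 Hz

184574.2550 Hz


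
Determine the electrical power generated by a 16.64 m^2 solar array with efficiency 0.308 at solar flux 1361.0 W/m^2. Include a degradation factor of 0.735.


P = area * eta * S * degradation
P = 16.64 * 0.308 * 1361.0 * 0.735
P = 5126.8369 W

5126.8369 W


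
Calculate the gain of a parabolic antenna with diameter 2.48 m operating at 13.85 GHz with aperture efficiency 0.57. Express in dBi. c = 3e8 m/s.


lambda = c/f = 3e8 / 1.385e+10 = 0.02166065 m
G = eta*(pi*D/lambda)^2 = 0.57*(pi*2.48/0.02166065)^2
G = 73745.4109 (linear)
G = 10*log10(73745.4109) = 48.6774 dBi

48.6774 dBi


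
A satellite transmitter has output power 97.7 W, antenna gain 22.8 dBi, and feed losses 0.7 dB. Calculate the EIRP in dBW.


Pt = 97.7 W = 19.8989 dBW
EIRP = Pt_dBW + Gt - losses = 19.8989 + 22.8 - 0.7 = 41.9989 dBW

41.9989 dBW


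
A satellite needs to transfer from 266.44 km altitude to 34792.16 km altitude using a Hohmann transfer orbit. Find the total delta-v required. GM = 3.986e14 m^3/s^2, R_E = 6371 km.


r1 = 6637.4400 km = 6.63744e+06 m
r2 = 41163.1600 km = 4.116316e+07 m
dv1 = sqrt(mu/r1)*(sqrt(2*r2/(r1+r2)) - 1) = 2420.5969 m/s
dv2 = sqrt(mu/r2)*(1 - sqrt(2*r1/(r1+r2))) = 1471.9355 m/s
total dv = |dv1| + |dv2| = 2420.5969 + 1471.9355 = 3892.5324 m/s = 3.8925 km/s

3.8925 km/s


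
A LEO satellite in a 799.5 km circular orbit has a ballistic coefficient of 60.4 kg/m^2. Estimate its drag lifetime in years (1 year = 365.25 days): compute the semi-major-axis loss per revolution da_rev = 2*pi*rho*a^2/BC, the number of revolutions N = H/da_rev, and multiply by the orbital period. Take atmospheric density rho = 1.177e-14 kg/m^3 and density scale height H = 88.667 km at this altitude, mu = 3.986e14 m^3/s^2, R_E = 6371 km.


a = R_E + alt = 7170.5000 km = 7.1705e+06 m
da_rev = 2*pi*rho*a^2/BC = 2*pi*1.177e-14*(7.1705e+06)^2/60.4 = 0.062953267 m per revolution
N = H/da_rev = 88667.0000 m / 0.062953267 m = 1.4084575e+06 revolutions
P = 2*pi*sqrt(a^3/mu) = 6042.7605 s
lifetime = N*P = 1.4084575e+06 * 6042.7605 = 8.5109712e+09 s = 98506.6116 days
years = 98506.6116 / 365.25 = 269.6964 years

269.6964 years


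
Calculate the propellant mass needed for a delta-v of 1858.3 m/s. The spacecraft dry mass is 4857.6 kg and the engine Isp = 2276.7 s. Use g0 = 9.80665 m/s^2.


ve = Isp * g0 = 2276.7 * 9.80665 = 22326.800055 m/s
mass ratio = exp(dv/ve) = exp(1858.3/22326.800055) = 1.08679371
m_prop = m_dry * (mr - 1) = 4857.6 * (1.08679371 - 1)
m_prop = 421.6091 kg

421.6091 kg


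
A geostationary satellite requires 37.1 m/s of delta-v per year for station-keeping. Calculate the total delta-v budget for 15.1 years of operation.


dV = rate * years = 37.1 * 15.1
dV = 560.2100 m/s

560.2100 m/s


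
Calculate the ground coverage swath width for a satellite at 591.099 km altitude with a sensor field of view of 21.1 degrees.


FOV = 21.1 deg = 0.3682645 rad
swath = 2 * alt * tan(FOV/2) = 2 * 591.099 * tan(0.1841322)
swath = 2 * 591.099 * 0.1862418
swath = 220.1747 km

220.1747 km


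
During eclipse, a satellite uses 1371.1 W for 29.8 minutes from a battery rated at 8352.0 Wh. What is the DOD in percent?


E_used = P * t / 60 = 1371.1 * 29.8 / 60 = 680.9797 Wh
DOD = E_used / E_total * 100 = 680.9797 / 8352.0 * 100
DOD = 8.1535 %

8.1535 %


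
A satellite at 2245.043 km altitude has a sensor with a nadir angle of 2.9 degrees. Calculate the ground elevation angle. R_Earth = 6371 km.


r = R_E + alt = 8616.0430 km
Law of sines in the satellite / Earth-center / ground-point triangle:
  sin(nadir)/R_E = sin(90 + el)/r  =>  cos(el) = (r/R_E)*sin(nadir)
cos(el) = (8616.0430 / 6371.0000) * sin(2.9 deg) = 0.06842112
el = arccos(0.06842112) = 86.0767 deg
(Earth-central angle = 90 - nadir - el = 1.0233 deg)

86.0767 degrees


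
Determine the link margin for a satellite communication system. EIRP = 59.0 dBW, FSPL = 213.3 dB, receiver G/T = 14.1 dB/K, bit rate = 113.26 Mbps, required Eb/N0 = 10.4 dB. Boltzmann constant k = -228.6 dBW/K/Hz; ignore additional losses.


C/N0 = EIRP - FSPL + G/T - k = 59.0 - 213.3 + 14.1 - (-228.6)
C/N0 = 88.4000 dB-Hz
R_b = 113.26 Mbps = 1.1326e+08 bps -> 10*log10(R_b) = 80.5408 dB-Hz
Eb/N0 = C/N0 - 10*log10(R_b) = 88.4000 - 80.5408 = 7.8592 dB
Margin = Eb/N0 - Eb/N0_req = 7.8592 - 10.4 = -2.5408 dB (negative margin: link does not close)

-2.5408 dB


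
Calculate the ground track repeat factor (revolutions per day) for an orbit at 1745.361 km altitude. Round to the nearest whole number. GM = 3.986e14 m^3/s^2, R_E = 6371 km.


r = 8.116361e+06 m
T = 2*pi*sqrt(r^3/mu) = 7277.0147 s = 121.2836 min
revs/day = 1440 / 121.2836 = 11.8730
Rounded: 12 revolutions per day

12 revolutions per day


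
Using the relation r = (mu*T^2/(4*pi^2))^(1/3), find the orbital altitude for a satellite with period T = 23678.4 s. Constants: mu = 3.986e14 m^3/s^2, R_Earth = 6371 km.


T = 23678.4 s
r = (mu*T^2/(4*pi^2))^(1/3) = (3.986e14 * 23678.4^2 / (4*pi^2))^(1/3)
r = 1.7822177e+07 m = 17822.1771 km
alt = r - R_E = 17822.1771 - 6371 = 11451.1771 km

11451.1771 km


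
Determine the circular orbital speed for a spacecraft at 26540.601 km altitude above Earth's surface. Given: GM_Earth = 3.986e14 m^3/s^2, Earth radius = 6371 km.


r = R_E + alt = 6371.0 + 26540.601 = 32911.6010 km = 3.2911601e+07 m
v = sqrt(mu/r) = sqrt(3.986e14 / 3.2911601e+07) = 3480.1194 m/s = 3.4801 km/s

3.4801 km/s


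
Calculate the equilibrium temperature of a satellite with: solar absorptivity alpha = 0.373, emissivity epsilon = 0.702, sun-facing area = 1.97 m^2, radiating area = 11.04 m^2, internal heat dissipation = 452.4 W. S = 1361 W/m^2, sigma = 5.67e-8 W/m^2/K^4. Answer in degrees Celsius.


Numerator = alpha*S*A_sun + Q_int = 0.373*1361*1.97 + 452.4 = 1452.4764 W
Denominator = eps*sigma*A_rad = 0.702*5.67e-8*11.04 = 4.3942954e-07 W/K^4
T^4 = 3.3053682e+09 K^4
T = 239.7756 K = -33.3744 C

-33.3744 degrees Celsius


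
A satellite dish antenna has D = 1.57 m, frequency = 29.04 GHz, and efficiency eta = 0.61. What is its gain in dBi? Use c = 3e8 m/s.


lambda = c/f = 3e8 / 2.904e+10 = 0.01033058 m
G = eta*(pi*D/lambda)^2 = 0.61*(pi*1.57/0.01033058)^2
G = 139052.7557 (linear)
G = 10*log10(139052.7557) = 51.4318 dBi

51.4318 dBi


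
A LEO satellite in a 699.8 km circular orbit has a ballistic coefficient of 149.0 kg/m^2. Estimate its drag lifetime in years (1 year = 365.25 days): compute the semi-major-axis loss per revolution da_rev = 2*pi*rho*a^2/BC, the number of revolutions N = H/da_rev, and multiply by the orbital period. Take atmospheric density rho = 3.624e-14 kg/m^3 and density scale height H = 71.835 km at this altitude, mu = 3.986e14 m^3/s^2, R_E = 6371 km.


a = R_E + alt = 7070.8000 km = 7.0708e+06 m
da_rev = 2*pi*rho*a^2/BC = 2*pi*3.624e-14*(7.0708e+06)^2/149.0 = 0.0764044925 m per revolution
N = H/da_rev = 71835.0000 m / 0.0764044925 m = 940193.4053 revolutions
P = 2*pi*sqrt(a^3/mu) = 5917.1701 s
lifetime = N*P = 940193.4053 * 5917.1701 = 5.5632843e+09 s = 64389.8642 days
years = 64389.8642 / 365.25 = 176.2898 years

176.2898 years


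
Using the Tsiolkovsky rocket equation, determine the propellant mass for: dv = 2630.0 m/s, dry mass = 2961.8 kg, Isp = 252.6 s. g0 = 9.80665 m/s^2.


ve = Isp * g0 = 252.6 * 9.80665 = 2477.159790 m/s
mass ratio = exp(dv/ve) = exp(2630.0/2477.159790) = 2.89128135
m_prop = m_dry * (mr - 1) = 2961.8 * (2.89128135 - 1)
m_prop = 5601.5971 kg

5601.5971 kg


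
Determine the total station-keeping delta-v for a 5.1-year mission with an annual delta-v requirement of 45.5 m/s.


dV = rate * years = 45.5 * 5.1
dV = 232.0500 m/s

232.0500 m/s


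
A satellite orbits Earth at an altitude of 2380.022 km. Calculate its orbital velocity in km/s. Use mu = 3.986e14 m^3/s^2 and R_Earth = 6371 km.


r = R_E + alt = 6371.0 + 2380.022 = 8751.0220 km = 8.751022e+06 m
v = sqrt(mu/r) = sqrt(3.986e14 / 8.751022e+06) = 6748.9974 m/s = 6.7490 km/s

6.7490 km/s


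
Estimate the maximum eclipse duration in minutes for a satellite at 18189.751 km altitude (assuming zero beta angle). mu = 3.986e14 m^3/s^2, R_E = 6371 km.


r = 24560.7510 km
T = 638.4434 min
Eclipse fraction = arcsin(R_E/r)/pi = arcsin(6371.0000/24560.7510)/pi
= arcsin(0.2593976)/pi = 0.08352401
Eclipse duration = 0.08352401 * 638.4434 = 53.3254 min

53.3254 minutes


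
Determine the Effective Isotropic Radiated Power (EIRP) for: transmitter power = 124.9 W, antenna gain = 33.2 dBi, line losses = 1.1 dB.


Pt = 124.9 W = 20.9656 dBW
EIRP = Pt_dBW + Gt - losses = 20.9656 + 33.2 - 1.1 = 53.0656 dBW

53.0656 dBW


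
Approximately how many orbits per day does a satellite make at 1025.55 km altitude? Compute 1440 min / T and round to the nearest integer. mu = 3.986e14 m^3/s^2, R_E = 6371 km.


r = 7.39655e+06 m
T = 2*pi*sqrt(r^3/mu) = 6330.7479 s = 105.5125 min
revs/day = 1440 / 105.5125 = 13.6477
Rounded: 14 revolutions per day

14 revolutions per day


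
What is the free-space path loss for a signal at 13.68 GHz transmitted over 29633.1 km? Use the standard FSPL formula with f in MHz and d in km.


f = 13.68 GHz = 13680.0000 MHz
d = 29633.1 km
FSPL = 32.44 + 20*log10(13680.0000) + 20*log10(29633.1)
FSPL = 32.44 + 82.7217 + 89.4355
FSPL = 204.5973 dB

204.5973 dB


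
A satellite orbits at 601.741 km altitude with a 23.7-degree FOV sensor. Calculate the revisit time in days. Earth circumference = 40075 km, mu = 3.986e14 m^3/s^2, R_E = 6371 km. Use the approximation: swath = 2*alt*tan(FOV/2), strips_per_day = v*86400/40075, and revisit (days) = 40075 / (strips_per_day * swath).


swath = 2*601.741*tan(0.2068215) = 252.5168 km
v = sqrt(mu/r) = 7560.7849 m/s = 7.5608 km/s
strips/day = v*86400/40075 = 7.5608*86400/40075 = 16.3007
coverage/day = strips * swath = 16.3007 * 252.5168 = 4116.2079 km
revisit = 40075 / 4116.2079 = 9.7359 days

9.7359 days


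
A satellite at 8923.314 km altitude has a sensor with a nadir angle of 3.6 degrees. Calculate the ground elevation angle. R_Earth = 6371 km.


r = R_E + alt = 15294.3140 km
Law of sines in the satellite / Earth-center / ground-point triangle:
  sin(nadir)/R_E = sin(90 + el)/r  =>  cos(el) = (r/R_E)*sin(nadir)
cos(el) = (15294.3140 / 6371.0000) * sin(3.6 deg) = 0.1507358
el = arccos(0.1507358) = 81.3304 deg
(Earth-central angle = 90 - nadir - el = 5.0696 deg)

81.3304 degrees


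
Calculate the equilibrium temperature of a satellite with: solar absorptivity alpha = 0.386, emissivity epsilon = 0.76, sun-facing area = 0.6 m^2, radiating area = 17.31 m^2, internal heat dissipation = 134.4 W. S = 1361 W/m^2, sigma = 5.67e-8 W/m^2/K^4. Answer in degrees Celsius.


Numerator = alpha*S*A_sun + Q_int = 0.386*1361*0.6 + 134.4 = 449.6076 W
Denominator = eps*sigma*A_rad = 0.76*5.67e-8*17.31 = 7.4592252e-07 W/K^4
T^4 = 6.0275376e+08 K^4
T = 156.6877 K = -116.4623 C

-116.4623 degrees Celsius


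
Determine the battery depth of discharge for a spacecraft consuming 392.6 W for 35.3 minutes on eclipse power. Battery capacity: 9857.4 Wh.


E_used = P * t / 60 = 392.6 * 35.3 / 60 = 230.9797 Wh
DOD = E_used / E_total * 100 = 230.9797 / 9857.4 * 100
DOD = 2.3432 %

2.3432 %


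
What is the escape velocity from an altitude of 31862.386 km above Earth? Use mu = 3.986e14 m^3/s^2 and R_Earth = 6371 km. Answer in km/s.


r = 6371.0 + 31862.386 = 38233.3860 km = 3.8233386e+07 m
v_esc = sqrt(2*mu/r) = sqrt(2*3.986e14 / 3.8233386e+07)
v_esc = 4566.2771 m/s = 4.5663 km/s

4.5663 km/s


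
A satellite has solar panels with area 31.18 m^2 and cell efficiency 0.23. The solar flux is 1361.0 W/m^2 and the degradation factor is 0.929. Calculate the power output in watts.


P = area * eta * S * degradation
P = 31.18 * 0.23 * 1361.0 * 0.929
P = 9067.2958 W

9067.2958 W


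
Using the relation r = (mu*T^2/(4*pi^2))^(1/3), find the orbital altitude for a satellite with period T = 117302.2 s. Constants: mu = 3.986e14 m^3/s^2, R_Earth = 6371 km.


T = 117302.2 s
r = (mu*T^2/(4*pi^2))^(1/3) = (3.986e14 * 117302.2^2 / (4*pi^2))^(1/3)
r = 5.1792073e+07 m = 51792.0726 km
alt = r - R_E = 51792.0726 - 6371 = 45421.0726 km

45421.0726 km


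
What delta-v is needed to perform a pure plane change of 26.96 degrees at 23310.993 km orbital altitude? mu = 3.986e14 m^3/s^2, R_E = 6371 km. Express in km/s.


r = 29681.9930 km = 2.9681993e+07 m
V = sqrt(mu/r) = 3664.5624 m/s
di = 26.96 deg = 0.4705408 rad
dV = 2*V*sin(di/2) = 2*3664.5624*sin(0.2352704)
dV = 1708.4624 m/s = 1.7085 km/s

1.7085 km/s


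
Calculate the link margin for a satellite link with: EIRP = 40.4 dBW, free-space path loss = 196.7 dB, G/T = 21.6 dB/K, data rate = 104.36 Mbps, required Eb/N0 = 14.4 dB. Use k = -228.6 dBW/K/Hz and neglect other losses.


C/N0 = EIRP - FSPL + G/T - k = 40.4 - 196.7 + 21.6 - (-228.6)
C/N0 = 93.9000 dB-Hz
R_b = 104.36 Mbps = 1.0436e+08 bps -> 10*log10(R_b) = 80.1853 dB-Hz
Eb/N0 = C/N0 - 10*log10(R_b) = 93.9000 - 80.1853 = 13.7147 dB
Margin = Eb/N0 - Eb/N0_req = 13.7147 - 14.4 = -0.6853407 dB (negative margin: link does not close)

-0.6853 dB


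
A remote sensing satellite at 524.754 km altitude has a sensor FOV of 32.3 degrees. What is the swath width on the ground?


FOV = 32.3 deg = 0.5637413 rad
swath = 2 * alt * tan(FOV/2) = 2 * 524.754 * tan(0.2818707)
swath = 2 * 524.754 * 0.2895808
swath = 303.9173 km

303.9173 km


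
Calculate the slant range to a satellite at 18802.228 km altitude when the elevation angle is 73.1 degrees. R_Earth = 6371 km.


h = 18802.228 km, el = 73.1 deg
d = -R_E*sin(el) + sqrt((R_E*sin(el))^2 + 2*R_E*h + h^2)
d = -6371.0000*sin(1.2758) + sqrt((6371.0000*0.9568136)^2 + 2*6371.0000*18802.228 + 18802.228^2)
d = 19009.1455 km

19009.1455 km


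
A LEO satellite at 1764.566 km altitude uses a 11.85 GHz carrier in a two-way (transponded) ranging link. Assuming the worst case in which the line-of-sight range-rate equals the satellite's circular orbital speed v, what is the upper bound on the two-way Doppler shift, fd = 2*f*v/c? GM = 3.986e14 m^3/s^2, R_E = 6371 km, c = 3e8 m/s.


r = 8.135566e+06 m
v = sqrt(mu/r) = 6999.6248 m/s (worst-case radial velocity)
f = 11.85 GHz = 1.185e+10 Hz
fd = 2*f*v/c = 2*1.185e+10*6999.6248/3.0e+08
fd = 552970.3588 Hz

552970.3588 Hz


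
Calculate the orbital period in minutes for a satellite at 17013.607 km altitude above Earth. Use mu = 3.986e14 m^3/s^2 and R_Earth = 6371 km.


r = 23384.6070 km = 2.3384607e+07 m
T = 2*pi*sqrt(r^3/mu) = 2*pi*sqrt(1.2787635e+22 / 3.986e14)
T = 35588.2256 s = 593.1371 min

593.1371 minutes


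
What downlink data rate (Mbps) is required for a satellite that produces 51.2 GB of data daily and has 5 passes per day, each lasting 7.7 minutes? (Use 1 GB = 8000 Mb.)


total contact time = 5 * 7.7 * 60 = 2310.0000 s
data = 51.2 GB = 409600.0000 Mb
rate = 409600.0000 / 2310.0000 = 177.3160 Mbps

177.3160 Mbps


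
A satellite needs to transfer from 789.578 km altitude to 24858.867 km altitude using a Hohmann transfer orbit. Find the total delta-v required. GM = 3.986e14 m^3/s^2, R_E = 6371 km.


r1 = 7160.5780 km = 7.160578e+06 m
r2 = 31229.8670 km = 3.1229867e+07 m
dv1 = sqrt(mu/r1)*(sqrt(2*r2/(r1+r2)) - 1) = 2055.6699 m/s
dv2 = sqrt(mu/r2)*(1 - sqrt(2*r1/(r1+r2))) = 1390.5617 m/s
total dv = |dv1| + |dv2| = 2055.6699 + 1390.5617 = 3446.2316 m/s = 3.4462 km/s

3.4462 km/s


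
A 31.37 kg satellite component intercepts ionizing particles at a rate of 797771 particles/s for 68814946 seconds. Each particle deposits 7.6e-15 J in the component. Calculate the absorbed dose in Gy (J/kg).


Total energy deposited = rate * time * E_per
  = 797771 * 68814946 * 7.6e-15 = 0.4172291 J
Dose = E_total / mass = 0.4172291 / 31.37
Dose = 0.01330026 Gy

0.0133 Gy


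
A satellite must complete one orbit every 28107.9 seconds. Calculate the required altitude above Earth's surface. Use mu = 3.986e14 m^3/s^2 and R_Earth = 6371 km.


T = 28107.9 s
r = (mu*T^2/(4*pi^2))^(1/3) = (3.986e14 * 28107.9^2 / (4*pi^2))^(1/3)
r = 1.9980735e+07 m = 19980.7347 km
alt = r - R_E = 19980.7347 - 6371 = 13609.7347 km

13609.7347 km


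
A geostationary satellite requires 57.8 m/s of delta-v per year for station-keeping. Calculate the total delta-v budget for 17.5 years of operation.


dV = rate * years = 57.8 * 17.5
dV = 1011.5000 m/s

1011.5000 m/s


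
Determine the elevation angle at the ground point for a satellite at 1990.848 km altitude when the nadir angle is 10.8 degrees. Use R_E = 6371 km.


r = R_E + alt = 8361.8480 km
Law of sines in the satellite / Earth-center / ground-point triangle:
  sin(nadir)/R_E = sin(90 + el)/r  =>  cos(el) = (r/R_E)*sin(nadir)
cos(el) = (8361.8480 / 6371.0000) * sin(10.8 deg) = 0.2459353
el = arccos(0.2459353) = 75.7629 deg
(Earth-central angle = 90 - nadir - el = 3.4371 deg)

75.7629 degrees


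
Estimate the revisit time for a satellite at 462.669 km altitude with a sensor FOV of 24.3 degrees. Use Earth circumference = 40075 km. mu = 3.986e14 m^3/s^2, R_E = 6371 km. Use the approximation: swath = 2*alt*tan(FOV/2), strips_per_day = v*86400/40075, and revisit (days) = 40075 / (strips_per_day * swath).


swath = 2*462.669*tan(0.2120575) = 199.2201 km
v = sqrt(mu/r) = 7637.3321 m/s = 7.6373 km/s
strips/day = v*86400/40075 = 7.6373*86400/40075 = 16.4658
coverage/day = strips * swath = 16.4658 * 199.2201 = 3280.3105 km
revisit = 40075 / 3280.3105 = 12.2168 days

12.2168 days


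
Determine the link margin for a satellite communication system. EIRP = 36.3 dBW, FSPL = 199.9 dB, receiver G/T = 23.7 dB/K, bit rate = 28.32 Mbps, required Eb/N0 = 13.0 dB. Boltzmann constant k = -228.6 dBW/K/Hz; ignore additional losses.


C/N0 = EIRP - FSPL + G/T - k = 36.3 - 199.9 + 23.7 - (-228.6)
C/N0 = 88.7000 dB-Hz
R_b = 28.32 Mbps = 2.832e+07 bps -> 10*log10(R_b) = 74.5209 dB-Hz
Eb/N0 = C/N0 - 10*log10(R_b) = 88.7000 - 74.5209 = 14.1791 dB
Margin = Eb/N0 - Eb/N0_req = 14.1791 - 13.0 = 1.1791 dB (link closes)

1.1791 dB


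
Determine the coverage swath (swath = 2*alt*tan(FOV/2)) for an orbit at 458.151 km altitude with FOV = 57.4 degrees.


FOV = 57.4 deg = 1.0018 rad
swath = 2 * alt * tan(FOV/2) = 2 * 458.151 * tan(0.5009095)
swath = 2 * 458.151 * 0.547484
swath = 501.6607 km

501.6607 km


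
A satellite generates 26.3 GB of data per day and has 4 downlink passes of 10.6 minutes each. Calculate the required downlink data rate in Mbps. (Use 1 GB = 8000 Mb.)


total contact time = 4 * 10.6 * 60 = 2544.0000 s
data = 26.3 GB = 210400.0000 Mb
rate = 210400.0000 / 2544.0000 = 82.7044 Mbps

82.7044 Mbps


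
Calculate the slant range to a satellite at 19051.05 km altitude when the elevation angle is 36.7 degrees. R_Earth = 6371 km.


h = 19051.05 km, el = 36.7 deg
d = -R_E*sin(el) + sqrt((R_E*sin(el))^2 + 2*R_E*h + h^2)
d = -6371.0000*sin(0.6405358) + sqrt((6371.0000*0.5976251)^2 + 2*6371.0000*19051.05 + 19051.05^2)
d = 21096.1004 km

21096.1004 km


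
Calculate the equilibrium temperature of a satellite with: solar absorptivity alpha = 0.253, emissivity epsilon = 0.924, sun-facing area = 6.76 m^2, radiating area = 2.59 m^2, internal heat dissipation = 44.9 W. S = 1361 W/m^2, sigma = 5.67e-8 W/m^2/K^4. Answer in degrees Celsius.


Numerator = alpha*S*A_sun + Q_int = 0.253*1361*6.76 + 44.9 = 2372.5911 W
Denominator = eps*sigma*A_rad = 0.924*5.67e-8*2.59 = 1.3569217e-07 W/K^4
T^4 = 1.7485099e+10 K^4
T = 363.6361 K = 90.4861 C

90.4861 degrees Celsius


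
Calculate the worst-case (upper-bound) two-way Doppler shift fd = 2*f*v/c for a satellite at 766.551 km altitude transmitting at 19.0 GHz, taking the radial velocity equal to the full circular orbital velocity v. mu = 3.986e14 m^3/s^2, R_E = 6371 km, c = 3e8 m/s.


r = 7.137551e+06 m
v = sqrt(mu/r) = 7472.9837 m/s (worst-case radial velocity)
f = 19.0 GHz = 1.9e+10 Hz
fd = 2*f*v/c = 2*1.9e+10*7472.9837/3.0e+08
fd = 946577.9353 Hz

946577.9353 Hz


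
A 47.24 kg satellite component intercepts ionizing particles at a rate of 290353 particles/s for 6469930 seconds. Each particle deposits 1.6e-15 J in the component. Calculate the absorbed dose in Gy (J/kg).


Total energy deposited = rate * time * E_per
  = 290353 * 6469930 * 1.6e-15 = 0.003005702 J
Dose = E_total / mass = 0.003005702 / 47.24
Dose = 6.3626201e-05 Gy

6.3626e-05 Gy


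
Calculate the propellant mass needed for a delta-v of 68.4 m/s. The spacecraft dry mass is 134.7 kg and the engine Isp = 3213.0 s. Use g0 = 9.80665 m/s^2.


ve = Isp * g0 = 3213.0 * 9.80665 = 31508.766450 m/s
mass ratio = exp(dv/ve) = exp(68.4/31508.766450) = 1.00217318
m_prop = m_dry * (mr - 1) = 134.7 * (1.00217318 - 1)
m_prop = 0.2927277 kg

0.2927 kg


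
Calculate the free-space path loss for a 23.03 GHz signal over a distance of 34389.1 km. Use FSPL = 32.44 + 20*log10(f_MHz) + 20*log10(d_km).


f = 23.03 GHz = 23030.0000 MHz
d = 34389.1 km
FSPL = 32.44 + 20*log10(23030.0000) + 20*log10(34389.1)
FSPL = 32.44 + 87.2459 + 90.7284
FSPL = 210.4143 dB

210.4143 dB


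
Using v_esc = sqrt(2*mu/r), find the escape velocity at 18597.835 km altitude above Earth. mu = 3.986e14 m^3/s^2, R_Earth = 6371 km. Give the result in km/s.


r = 6371.0 + 18597.835 = 24968.8350 km = 2.4968835e+07 m
v_esc = sqrt(2*mu/r) = sqrt(2*3.986e14 / 2.4968835e+07)
v_esc = 5650.4691 m/s = 5.6505 km/s

5.6505 km/s


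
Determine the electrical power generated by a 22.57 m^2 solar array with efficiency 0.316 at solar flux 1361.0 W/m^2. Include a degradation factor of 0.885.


P = area * eta * S * degradation
P = 22.57 * 0.316 * 1361.0 * 0.885
P = 8590.5316 W

8590.5316 W


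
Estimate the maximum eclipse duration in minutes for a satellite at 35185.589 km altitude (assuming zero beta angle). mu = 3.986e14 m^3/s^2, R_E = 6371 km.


r = 41556.5890 km
T = 1405.1407 min
Eclipse fraction = arcsin(R_E/r)/pi = arcsin(6371.0000/41556.5890)/pi
= arcsin(0.153309)/pi = 0.04899299
Eclipse duration = 0.04899299 * 1405.1407 = 68.8420 min

68.8420 minutes
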